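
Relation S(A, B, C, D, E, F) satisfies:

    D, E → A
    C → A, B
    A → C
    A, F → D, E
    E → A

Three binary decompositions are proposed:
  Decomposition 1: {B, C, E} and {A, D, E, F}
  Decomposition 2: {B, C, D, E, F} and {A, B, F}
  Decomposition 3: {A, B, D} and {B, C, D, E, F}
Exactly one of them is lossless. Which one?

Decomposition 1

Decomposition 1: common = {E}, closure = {A, B, C, E} → lossless.
Decomposition 2: common = {B, F}, closure = {B, F} → lossy.
Decomposition 3: common = {B, D}, closure = {B, D} → lossy.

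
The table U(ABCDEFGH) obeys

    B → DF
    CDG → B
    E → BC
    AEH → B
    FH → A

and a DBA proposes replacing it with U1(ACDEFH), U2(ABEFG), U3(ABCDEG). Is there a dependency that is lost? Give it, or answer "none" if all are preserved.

none

B → DF: restricted closure across fragments reaches DF.
CDG → B lies within U3.
E → BC lies within U3.
AEH → B: restricted closure across fragments reaches B.
FH → A lies within U1.
Every dependency is enforceable on the fragments, so the decomposition is dependency-preserving.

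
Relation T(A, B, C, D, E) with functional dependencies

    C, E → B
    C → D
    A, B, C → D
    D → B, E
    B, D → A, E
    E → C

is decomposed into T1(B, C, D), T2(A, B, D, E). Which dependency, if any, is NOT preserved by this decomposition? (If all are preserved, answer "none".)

none

C, E → B: restricted closure across fragments reaches B.
C → D lies within T1.
A, B, C → D: restricted closure across fragments reaches D.
D → B, E lies within T2.
B, D → A, E lies within T2.
E → C: restricted closure across fragments reaches C.
Every dependency is enforceable on the fragments, so the decomposition is dependency-preserving.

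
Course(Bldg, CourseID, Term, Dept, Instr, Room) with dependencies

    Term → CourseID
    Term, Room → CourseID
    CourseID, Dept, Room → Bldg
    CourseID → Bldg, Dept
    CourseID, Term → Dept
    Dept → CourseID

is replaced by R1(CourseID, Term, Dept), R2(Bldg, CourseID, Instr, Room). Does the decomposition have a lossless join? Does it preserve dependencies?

lossy but dependency-preserving

Lossless test: (CourseID)⁺ = {Bldg, CourseID, Dept}, which is a superkey of neither fragment — lossy.
Dependency preservation: Term, Room → CourseID; CourseID, Dept, Room → Bldg; CourseID → Bldg, Dept are not contained in any single fragment, but the restricted closure of each left-hand side across the fragments still reaches the right-hand side; the remaining FDs each lie inside some fragment. All dependencies are preserved.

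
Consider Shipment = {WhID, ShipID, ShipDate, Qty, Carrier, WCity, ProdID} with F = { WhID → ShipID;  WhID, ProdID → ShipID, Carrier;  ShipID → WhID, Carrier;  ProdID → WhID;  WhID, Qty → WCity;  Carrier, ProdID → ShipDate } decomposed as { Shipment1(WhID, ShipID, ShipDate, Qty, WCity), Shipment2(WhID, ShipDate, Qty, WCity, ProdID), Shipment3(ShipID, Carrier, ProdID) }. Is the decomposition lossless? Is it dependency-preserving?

lossless and dependency-preserving

Lossless test (chase): Rows 1 and 2 agree on WhID; apply WhID→ShipID and equate their ShipID entries. Rows 1 and 2 agree on ShipID; apply ShipID→WhID, Carrier and equate their WhID, Carrier entries. Rows 1 and 3 agree on ShipID; apply ShipID→WhID, Carrier and equate their WhID, Carrier entries. Rows 2 and 3 agree on Carrier, ProdID; apply Carrier, ProdID→ShipDate and equate their ShipDate entries. Row 2 is now all distinguished symbols — the join is lossless.
Dependency preservation: WhID, ProdID → ShipID, Carrier; ShipID → WhID, Carrier; Carrier, ProdID → ShipDate are not contained in any single fragment, but the restricted closure of each left-hand side across the fragments still reaches the right-hand side; the remaining FDs each lie inside some fragment. All dependencies are preserved.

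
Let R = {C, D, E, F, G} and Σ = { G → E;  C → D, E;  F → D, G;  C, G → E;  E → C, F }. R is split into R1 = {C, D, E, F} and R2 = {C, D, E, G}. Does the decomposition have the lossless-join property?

Common attributes: R1 ∩ R2 = {C, D, E}.
Closure of {C, D, E}: E → C, F applies, adding F; F → D, G applies, adding G. So (C, D, E)⁺ = {C, D, E, F, G}.
This closure contains every attribute of R1, so R1 ∩ R2 → R1. The join is lossless.

Yes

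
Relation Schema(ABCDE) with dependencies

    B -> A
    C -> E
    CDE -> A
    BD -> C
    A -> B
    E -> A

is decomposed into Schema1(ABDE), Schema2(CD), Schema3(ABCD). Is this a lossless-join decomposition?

Yes

Chase test. Columns are ABCDE; row i has aⱼ where attribute j ∈ Schemai, else bᵢⱼ.
Initial tableau (one row per fragment):
  row 1: a1 a2 b13 a4 a5
  row 2: b21 b22 a3 a4 b25
  row 3: a1 a2 a3 a4 b35
Rows 2 and 3 agree on C; apply C→E and equate their E entries.
Rows 2 and 3 agree on CDE; apply CDE→A and equate their A entries.
Rows 1 and 3 agree on BD; apply BD→C and equate their C entries.
Rows 1 and 2 agree on A; apply A→B and equate their B entries.
Rows 1 and 2 agree on C; apply C→E and equate their E entries.
Row 1 is now all distinguished symbols — the join is lossless.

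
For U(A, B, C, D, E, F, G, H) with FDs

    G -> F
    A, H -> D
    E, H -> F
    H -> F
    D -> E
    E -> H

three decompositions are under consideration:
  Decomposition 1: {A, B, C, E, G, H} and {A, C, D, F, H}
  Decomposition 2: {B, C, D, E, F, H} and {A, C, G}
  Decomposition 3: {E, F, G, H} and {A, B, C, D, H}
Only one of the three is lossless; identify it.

Decomposition 1: common = {A, C, H}, closure = {A, C, D, E, F, H} → lossless.
Decomposition 2: common = {C}, closure = {C} → lossy.
Decomposition 3: common = {H}, closure = {F, H} → lossy.

Decomposition 1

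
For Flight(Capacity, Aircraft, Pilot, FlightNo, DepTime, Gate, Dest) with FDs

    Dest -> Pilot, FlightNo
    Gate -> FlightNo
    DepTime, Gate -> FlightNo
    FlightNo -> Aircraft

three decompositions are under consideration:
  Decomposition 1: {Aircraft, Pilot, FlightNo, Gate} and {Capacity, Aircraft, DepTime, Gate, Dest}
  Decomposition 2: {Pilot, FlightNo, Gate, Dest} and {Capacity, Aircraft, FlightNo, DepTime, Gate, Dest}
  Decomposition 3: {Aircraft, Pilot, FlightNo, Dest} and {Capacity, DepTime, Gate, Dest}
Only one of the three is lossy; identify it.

Decomposition 1

Decomposition 1: common = {Aircraft, Gate}, closure = {Aircraft, FlightNo, Gate} → lossy.
Decomposition 2: common = {FlightNo, Gate, Dest}, closure = {Aircraft, Pilot, FlightNo, Gate, Dest} → lossless.
Decomposition 3: common = {Dest}, closure = {Aircraft, Pilot, FlightNo, Dest} → lossless.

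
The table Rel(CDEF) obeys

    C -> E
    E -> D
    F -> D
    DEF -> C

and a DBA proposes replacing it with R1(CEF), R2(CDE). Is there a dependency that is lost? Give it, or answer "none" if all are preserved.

F -> D

Check F → D: no single fragment contains all of {DF}, and the restricted closure of {F} across the fragments never reaches {D}.
C → E is preserved.
E → D is preserved.
DEF → C is preserved.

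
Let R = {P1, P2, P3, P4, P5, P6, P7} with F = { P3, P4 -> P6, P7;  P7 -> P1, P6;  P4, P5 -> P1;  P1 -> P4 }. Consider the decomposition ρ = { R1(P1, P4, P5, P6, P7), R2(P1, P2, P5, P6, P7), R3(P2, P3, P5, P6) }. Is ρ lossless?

Chase test. Columns are P1, P2, P3, P4, P5, P6, P7; row i has aⱼ where attribute j ∈ Ri, else bᵢⱼ.
Initial tableau (one row per fragment):
  row 1: a1 b12 b13 a4 a5 a6 a7
  row 2: a1 a2 b23 b24 a5 a6 a7
  row 3: b31 a2 a3 b34 a5 a6 b37
Rows 1 and 2 agree on P1; apply P1→P4 and equate their P4 entries.
No row becomes fully distinguished — the join is lossy.

No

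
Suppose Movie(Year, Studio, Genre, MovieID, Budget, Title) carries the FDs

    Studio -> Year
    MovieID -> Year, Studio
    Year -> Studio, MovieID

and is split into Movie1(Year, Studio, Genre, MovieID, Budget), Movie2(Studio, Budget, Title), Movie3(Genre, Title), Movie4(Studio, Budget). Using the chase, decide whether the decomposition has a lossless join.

Chase test. Columns are Year, Studio, Genre, MovieID, Budget, Title; row i has aⱼ where attribute j ∈ Moviei, else bᵢⱼ.
Initial tableau (one row per fragment):
  row 1: a1 a2 a3 a4 a5 b16
  row 2: b21 a2 b23 b24 a5 a6
  row 3: b31 b32 a3 b34 b35 a6
  row 4: b41 a2 b43 b44 a5 b46
Rows 1 and 2 agree on Studio; apply Studio→Year and equate their Year entries.
Rows 1 and 4 agree on Studio; apply Studio→Year and equate their Year entries.
Rows 1 and 2 agree on Year; apply Year→Studio, MovieID and equate their Studio, MovieID entries.
Rows 1 and 4 agree on Year; apply Year→Studio, MovieID and equate their Studio, MovieID entries.
No row becomes fully distinguished — the join is lossy.

No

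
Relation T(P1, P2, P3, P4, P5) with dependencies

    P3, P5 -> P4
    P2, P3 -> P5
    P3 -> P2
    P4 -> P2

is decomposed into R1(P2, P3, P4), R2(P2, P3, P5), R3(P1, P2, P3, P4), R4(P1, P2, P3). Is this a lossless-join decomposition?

Chase test. Columns are P1, P2, P3, P4, P5; row i has aⱼ where attribute j ∈ Ri, else bᵢⱼ.
Initial tableau (one row per fragment):
  row 1: b11 a2 a3 a4 b15
  row 2: b21 a2 a3 b24 a5
  row 3: a1 a2 a3 a4 b35
  row 4: a1 a2 a3 b44 b45
Rows 1 and 2 agree on P2, P3; apply P2, P3→P5 and equate their P5 entries.
Rows 1 and 3 agree on P2, P3; apply P2, P3→P5 and equate their P5 entries.
Rows 1 and 4 agree on P2, P3; apply P2, P3→P5 and equate their P5 entries.
Rows 1 and 2 agree on P3, P5; apply P3, P5→P4 and equate their P4 entries.
Rows 1 and 4 agree on P3, P5; apply P3, P5→P4 and equate their P4 entries.
Row 3 is now all distinguished symbols — the join is lossless.

Yes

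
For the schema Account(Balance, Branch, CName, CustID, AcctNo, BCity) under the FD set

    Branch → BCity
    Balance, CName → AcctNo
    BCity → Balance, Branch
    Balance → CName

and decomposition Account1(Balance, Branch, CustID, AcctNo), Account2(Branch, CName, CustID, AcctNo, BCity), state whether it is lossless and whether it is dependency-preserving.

Lossless test: (Branch, CustID, AcctNo)⁺ = {Balance, Branch, CName, CustID, AcctNo, BCity}, which contains all of one fragment — lossless.
Dependency preservation: the restricted closure of {Balance} across the fragments never reaches {CName}, so Balance → CName cannot be enforced without a join — not preserved.

lossless but not dependency-preserving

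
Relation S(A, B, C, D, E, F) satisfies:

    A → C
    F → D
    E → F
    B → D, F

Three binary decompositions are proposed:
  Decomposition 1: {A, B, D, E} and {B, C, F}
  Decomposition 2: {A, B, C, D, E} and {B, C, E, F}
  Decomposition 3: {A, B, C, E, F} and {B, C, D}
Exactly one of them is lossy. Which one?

Decomposition 1

Decomposition 1: common = {B}, closure = {B, D, F} → lossy.
Decomposition 2: common = {B, C, E}, closure = {B, C, D, E, F} → lossless.
Decomposition 3: common = {B, C}, closure = {B, C, D, F} → lossless.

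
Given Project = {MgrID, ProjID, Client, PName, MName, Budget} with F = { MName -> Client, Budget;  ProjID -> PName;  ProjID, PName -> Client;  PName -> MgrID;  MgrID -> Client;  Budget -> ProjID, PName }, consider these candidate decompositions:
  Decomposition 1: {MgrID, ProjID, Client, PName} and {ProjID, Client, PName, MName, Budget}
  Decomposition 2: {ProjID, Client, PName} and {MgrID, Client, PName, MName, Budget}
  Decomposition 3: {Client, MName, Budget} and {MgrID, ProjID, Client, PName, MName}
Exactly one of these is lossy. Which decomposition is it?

Decomposition 2

Decomposition 1: common = {ProjID, Client, PName}, closure = {MgrID, ProjID, Client, PName} → lossless.
Decomposition 2: common = {Client, PName}, closure = {MgrID, Client, PName} → lossy.
Decomposition 3: common = {Client, MName}, closure = {MgrID, ProjID, Client, PName, MName, Budget} → lossless.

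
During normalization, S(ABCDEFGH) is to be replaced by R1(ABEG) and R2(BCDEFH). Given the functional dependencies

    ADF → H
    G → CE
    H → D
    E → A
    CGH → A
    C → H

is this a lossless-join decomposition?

No

Common attributes: R1 ∩ R2 = {BE}.
Closure of {BE}: E → A applies, adding A. So (BE)⁺ = {ABE}.
The closure contains neither all of R1 = {ABEG} nor all of R2 = {BCDEFH}, so the common attributes are not a superkey of either fragment. The join is lossy.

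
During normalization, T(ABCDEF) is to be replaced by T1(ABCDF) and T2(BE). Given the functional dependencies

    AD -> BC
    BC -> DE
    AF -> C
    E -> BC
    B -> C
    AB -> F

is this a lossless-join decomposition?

Common attributes: T1 ∩ T2 = {B}.
Closure of {B}: B → C applies, adding C; BC → DE applies, adding DE. So (B)⁺ = {BCDE}.
This closure contains every attribute of T2, so T1 ∩ T2 → T2. The join is lossless.

Yes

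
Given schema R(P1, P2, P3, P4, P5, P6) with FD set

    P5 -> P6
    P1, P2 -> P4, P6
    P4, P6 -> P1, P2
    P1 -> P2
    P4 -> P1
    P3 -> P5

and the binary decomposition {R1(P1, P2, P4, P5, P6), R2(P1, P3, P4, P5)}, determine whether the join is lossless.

Yes

Common attributes: R1 ∩ R2 = {P1, P4, P5}.
Closure of {P1, P4, P5}: P5 → P6 applies, adding P6; P4, P6 → P1, P2 applies, adding P2. So (P1, P4, P5)⁺ = {P1, P2, P4, P5, P6}.
This closure contains every attribute of R1, so R1 ∩ R2 → R1. The join is lossless.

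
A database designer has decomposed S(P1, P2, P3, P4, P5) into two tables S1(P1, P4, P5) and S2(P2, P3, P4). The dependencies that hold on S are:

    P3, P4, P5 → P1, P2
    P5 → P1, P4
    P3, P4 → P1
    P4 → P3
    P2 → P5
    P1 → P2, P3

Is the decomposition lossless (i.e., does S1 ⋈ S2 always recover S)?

Common attributes: S1 ∩ S2 = {P4}.
Closure of {P4}: P4 → P3 applies, adding P3; P3, P4 → P1 applies, adding P1; P1 → P2, P3 applies, adding P2; P2 → P5 applies, adding P5. So (P4)⁺ = {P1, P2, P3, P4, P5}.
This closure contains every attribute of S1, so S1 ∩ S2 → S1. The join is lossless.

Yes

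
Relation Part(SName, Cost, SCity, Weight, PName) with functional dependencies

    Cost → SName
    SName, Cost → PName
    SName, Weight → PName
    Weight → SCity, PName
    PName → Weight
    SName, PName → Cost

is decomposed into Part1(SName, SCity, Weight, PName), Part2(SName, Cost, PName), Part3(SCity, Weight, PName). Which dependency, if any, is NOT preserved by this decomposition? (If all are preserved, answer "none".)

none

Cost → SName lies within Part2.
SName, Cost → PName lies within Part2.
SName, Weight → PName lies within Part1.
Weight → SCity, PName lies within Part1.
PName → Weight lies within Part1.
SName, PName → Cost lies within Part2.
Every dependency is enforceable on the fragments, so the decomposition is dependency-preserving.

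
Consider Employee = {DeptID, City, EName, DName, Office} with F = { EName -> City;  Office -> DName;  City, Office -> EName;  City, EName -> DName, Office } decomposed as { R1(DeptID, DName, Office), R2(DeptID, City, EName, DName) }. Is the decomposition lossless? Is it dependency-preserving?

Lossless test: (DeptID, DName)⁺ = {DeptID, DName}, which is a superkey of neither fragment — lossy.
Dependency preservation: the restricted closure of {City, Office} across the fragments never reaches {EName}, so City, Office → EName cannot be enforced without a join — not preserved.

lossy and not dependency-preserving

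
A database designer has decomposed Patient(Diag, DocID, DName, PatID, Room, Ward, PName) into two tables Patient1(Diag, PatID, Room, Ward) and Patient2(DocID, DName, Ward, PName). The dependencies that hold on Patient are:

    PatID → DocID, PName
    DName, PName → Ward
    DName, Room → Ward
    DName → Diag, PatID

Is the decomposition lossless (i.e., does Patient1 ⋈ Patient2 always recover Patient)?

Common attributes: Patient1 ∩ Patient2 = {Ward}.
No dependency enlarges {Ward}, so (Ward)⁺ = {Ward}.
The closure contains neither all of Patient1 = {Diag, PatID, Room, Ward} nor all of Patient2 = {DocID, DName, Ward, PName}, so the common attributes are not a superkey of either fragment. The join is lossy.

No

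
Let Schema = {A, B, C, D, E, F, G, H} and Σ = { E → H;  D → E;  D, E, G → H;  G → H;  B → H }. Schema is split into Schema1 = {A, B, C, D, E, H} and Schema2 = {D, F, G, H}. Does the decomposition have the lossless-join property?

Common attributes: Schema1 ∩ Schema2 = {D, H}.
Closure of {D, H}: D → E applies, adding E. So (D, H)⁺ = {D, E, H}.
The closure contains neither all of Schema1 = {A, B, C, D, E, H} nor all of Schema2 = {D, F, G, H}, so the common attributes are not a superkey of either fragment. The join is lossy.

No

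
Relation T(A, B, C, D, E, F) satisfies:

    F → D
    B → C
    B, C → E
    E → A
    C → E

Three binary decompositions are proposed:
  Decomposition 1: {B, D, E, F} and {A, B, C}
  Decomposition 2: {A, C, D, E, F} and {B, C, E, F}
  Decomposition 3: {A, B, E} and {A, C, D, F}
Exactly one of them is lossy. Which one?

Decomposition 1: common = {B}, closure = {A, B, C, E} → lossless.
Decomposition 2: common = {C, E, F}, closure = {A, C, D, E, F} → lossless.
Decomposition 3: common = {A}, closure = {A} → lossy.

Decomposition 3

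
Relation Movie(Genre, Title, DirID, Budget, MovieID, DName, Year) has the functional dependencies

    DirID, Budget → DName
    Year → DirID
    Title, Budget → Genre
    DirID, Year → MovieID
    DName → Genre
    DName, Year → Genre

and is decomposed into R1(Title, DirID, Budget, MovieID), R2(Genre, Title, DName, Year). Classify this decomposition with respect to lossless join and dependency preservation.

Lossless test: (Title)⁺ = {Title}, which is a superkey of neither fragment — lossy.
Dependency preservation: the restricted closure of {DirID, Budget} across the fragments never reaches {DName}, so DirID, Budget → DName cannot be enforced without a join — not preserved.

lossy and not dependency-preserving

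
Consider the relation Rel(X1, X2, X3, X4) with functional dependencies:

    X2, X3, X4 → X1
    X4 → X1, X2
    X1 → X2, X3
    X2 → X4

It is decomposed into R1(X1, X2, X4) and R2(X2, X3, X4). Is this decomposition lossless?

Yes

Common attributes: R1 ∩ R2 = {X2, X4}.
Closure of {X2, X4}: X4 → X1, X2 applies, adding X1; X1 → X2, X3 applies, adding X3. So (X2, X4)⁺ = {X1, X2, X3, X4}.
This closure contains every attribute of R1, so R1 ∩ R2 → R1. The join is lossless.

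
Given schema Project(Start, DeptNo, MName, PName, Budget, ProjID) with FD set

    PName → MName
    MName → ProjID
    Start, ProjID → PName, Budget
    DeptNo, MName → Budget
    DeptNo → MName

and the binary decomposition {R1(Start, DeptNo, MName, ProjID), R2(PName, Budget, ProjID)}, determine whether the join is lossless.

Common attributes: R1 ∩ R2 = {ProjID}.
No dependency enlarges {ProjID}, so (ProjID)⁺ = {ProjID}.
The closure contains neither all of R1 = {Start, DeptNo, MName, ProjID} nor all of R2 = {PName, Budget, ProjID}, so the common attributes are not a superkey of either fragment. The join is lossy.

No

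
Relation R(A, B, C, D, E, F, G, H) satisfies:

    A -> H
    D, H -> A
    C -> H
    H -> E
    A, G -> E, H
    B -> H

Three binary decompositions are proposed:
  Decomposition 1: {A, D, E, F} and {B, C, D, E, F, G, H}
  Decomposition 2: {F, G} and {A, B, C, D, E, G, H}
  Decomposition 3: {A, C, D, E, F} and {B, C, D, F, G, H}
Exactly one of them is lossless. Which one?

Decomposition 3

Decomposition 1: common = {D, E, F}, closure = {D, E, F} → lossy.
Decomposition 2: common = {G}, closure = {G} → lossy.
Decomposition 3: common = {C, D, F}, closure = {A, C, D, E, F, H} → lossless.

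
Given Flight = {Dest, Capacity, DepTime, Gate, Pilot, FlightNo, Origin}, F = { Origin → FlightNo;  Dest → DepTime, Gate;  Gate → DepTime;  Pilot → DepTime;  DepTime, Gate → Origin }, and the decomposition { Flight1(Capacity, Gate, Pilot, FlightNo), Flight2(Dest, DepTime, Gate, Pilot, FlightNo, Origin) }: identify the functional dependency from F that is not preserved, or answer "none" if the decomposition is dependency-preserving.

none

Origin → FlightNo lies within Flight2.
Dest → DepTime, Gate lies within Flight2.
Gate → DepTime lies within Flight2.
Pilot → DepTime lies within Flight2.
DepTime, Gate → Origin lies within Flight2.
Every dependency is enforceable on the fragments, so the decomposition is dependency-preserving.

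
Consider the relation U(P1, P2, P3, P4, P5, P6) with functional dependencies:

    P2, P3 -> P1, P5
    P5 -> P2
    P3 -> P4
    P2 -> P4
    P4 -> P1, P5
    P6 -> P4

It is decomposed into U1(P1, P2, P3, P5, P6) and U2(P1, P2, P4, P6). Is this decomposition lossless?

Yes

Common attributes: U1 ∩ U2 = {P1, P2, P6}.
Closure of {P1, P2, P6}: P2 → P4 applies, adding P4; P4 → P1, P5 applies, adding P5. So (P1, P2, P6)⁺ = {P1, P2, P4, P5, P6}.
This closure contains every attribute of U2, so U1 ∩ U2 → U2. The join is lossless.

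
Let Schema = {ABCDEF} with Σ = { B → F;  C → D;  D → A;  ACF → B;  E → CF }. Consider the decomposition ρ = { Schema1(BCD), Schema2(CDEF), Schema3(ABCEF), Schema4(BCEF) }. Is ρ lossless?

Chase test. Columns are ABCDEF; row i has aⱼ where attribute j ∈ Schemai, else bᵢⱼ.
Initial tableau (one row per fragment):
  row 1: b11 a2 a3 a4 b15 b16
  row 2: b21 b22 a3 a4 a5 a6
  row 3: a1 a2 a3 b34 a5 a6
  row 4: b41 a2 a3 b44 a5 a6
Rows 1 and 3 agree on B; apply B→F and equate their F entries.
Rows 1 and 3 agree on C; apply C→D and equate their D entries.
Rows 1 and 4 agree on C; apply C→D and equate their D entries.
Rows 1 and 2 agree on D; apply D→A and equate their A entries.
Rows 1 and 3 agree on D; apply D→A and equate their A entries.
Rows 1 and 4 agree on D; apply D→A and equate their A entries.
Rows 1 and 2 agree on ACF; apply ACF→B and equate their B entries.
Row 2 is now all distinguished symbols — the join is lossless.

Yes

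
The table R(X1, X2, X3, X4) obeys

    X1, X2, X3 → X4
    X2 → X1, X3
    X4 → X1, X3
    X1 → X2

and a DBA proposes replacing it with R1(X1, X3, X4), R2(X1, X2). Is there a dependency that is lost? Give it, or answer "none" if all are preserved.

none

X1, X2, X3 → X4: restricted closure across fragments reaches X4.
X2 → X1, X3: restricted closure across fragments reaches X1, X3.
X4 → X1, X3 lies within R1.
X1 → X2 lies within R2.
Every dependency is enforceable on the fragments, so the decomposition is dependency-preserving.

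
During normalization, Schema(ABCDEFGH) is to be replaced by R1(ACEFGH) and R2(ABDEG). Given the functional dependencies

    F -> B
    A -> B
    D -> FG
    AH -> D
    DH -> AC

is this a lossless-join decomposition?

No

Common attributes: R1 ∩ R2 = {AEG}.
Closure of {AEG}: A → B applies, adding B. So (AEG)⁺ = {ABEG}.
The closure contains neither all of R1 = {ACEFGH} nor all of R2 = {ABDEG}, so the common attributes are not a superkey of either fragment. The join is lossy.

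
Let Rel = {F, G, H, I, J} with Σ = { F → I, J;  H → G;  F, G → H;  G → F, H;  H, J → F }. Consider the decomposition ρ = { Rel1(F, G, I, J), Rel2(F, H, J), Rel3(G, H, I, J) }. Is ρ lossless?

Chase test. Columns are F, G, H, I, J; row i has aⱼ where attribute j ∈ Reli, else bᵢⱼ.
Initial tableau (one row per fragment):
  row 1: a1 a2 b13 a4 a5
  row 2: a1 b22 a3 b24 a5
  row 3: b31 a2 a3 a4 a5
Rows 1 and 2 agree on F; apply F→I, J and equate their I, J entries.
Rows 2 and 3 agree on H; apply H→G and equate their G entries.
Rows 1 and 2 agree on F, G; apply F, G→H and equate their H entries.
Rows 1 and 3 agree on G; apply G→F, H and equate their F, H entries.
Row 1 is now all distinguished symbols — the join is lossless.

Yes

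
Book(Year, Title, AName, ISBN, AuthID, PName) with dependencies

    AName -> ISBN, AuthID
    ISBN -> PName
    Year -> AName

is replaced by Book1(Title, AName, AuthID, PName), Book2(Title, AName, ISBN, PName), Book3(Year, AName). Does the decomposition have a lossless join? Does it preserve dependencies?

Lossless test (chase): Rows 1 and 2 agree on AName; apply AName→ISBN, AuthID and equate their ISBN, AuthID entries. Rows 1 and 3 agree on AName; apply AName→ISBN, AuthID and equate their ISBN, AuthID entries. Rows 1 and 3 agree on ISBN; apply ISBN→PName and equate their PName entries. No row becomes fully distinguished — the join is lossy.
Dependency preservation: AName → ISBN, AuthID is not contained in any single fragment, but the restricted closure of its left-hand side across the fragments still reaches the right-hand side; the remaining FDs each lie inside some fragment. All dependencies are preserved.

lossy but dependency-preserving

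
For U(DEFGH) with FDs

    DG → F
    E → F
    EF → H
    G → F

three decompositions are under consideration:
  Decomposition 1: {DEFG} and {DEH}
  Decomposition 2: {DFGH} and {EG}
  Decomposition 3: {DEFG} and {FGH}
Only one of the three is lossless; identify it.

Decomposition 1

Decomposition 1: common = {DE}, closure = {DEFH} → lossless.
Decomposition 2: common = {G}, closure = {FG} → lossy.
Decomposition 3: common = {FG}, closure = {FG} → lossy.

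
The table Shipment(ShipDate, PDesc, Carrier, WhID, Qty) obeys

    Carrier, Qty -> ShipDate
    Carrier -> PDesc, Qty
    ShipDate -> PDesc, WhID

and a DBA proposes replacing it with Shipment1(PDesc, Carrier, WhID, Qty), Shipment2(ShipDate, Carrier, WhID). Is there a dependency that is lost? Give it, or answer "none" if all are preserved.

ShipDate -> PDesc, WhID

Check ShipDate → PDesc, WhID: no single fragment contains all of {ShipDate, PDesc, WhID}, and the restricted closure of {ShipDate} across the fragments never reaches {PDesc, WhID}.
Carrier, Qty → ShipDate is preserved.
Carrier → PDesc, Qty is preserved.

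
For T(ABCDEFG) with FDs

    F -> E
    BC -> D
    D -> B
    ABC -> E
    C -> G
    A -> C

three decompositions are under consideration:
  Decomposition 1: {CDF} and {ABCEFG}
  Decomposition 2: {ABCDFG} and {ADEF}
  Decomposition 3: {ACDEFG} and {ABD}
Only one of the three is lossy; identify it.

Decomposition 1

Decomposition 1: common = {CF}, closure = {CEFG} → lossy.
Decomposition 2: common = {ADF}, closure = {ABCDEFG} → lossless.
Decomposition 3: common = {AD}, closure = {ABCDEG} → lossless.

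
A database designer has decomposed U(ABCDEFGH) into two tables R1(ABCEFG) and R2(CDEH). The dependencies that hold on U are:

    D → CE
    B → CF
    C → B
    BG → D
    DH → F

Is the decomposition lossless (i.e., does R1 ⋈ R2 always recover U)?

No

Common attributes: R1 ∩ R2 = {CE}.
Closure of {CE}: C → B applies, adding B; B → CF applies, adding F. So (CE)⁺ = {BCEF}.
The closure contains neither all of R1 = {ABCEFG} nor all of R2 = {CDEH}, so the common attributes are not a superkey of either fragment. The join is lossy.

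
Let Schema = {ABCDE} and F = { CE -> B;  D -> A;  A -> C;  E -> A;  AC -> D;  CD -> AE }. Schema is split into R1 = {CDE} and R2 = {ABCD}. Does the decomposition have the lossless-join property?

Yes

Common attributes: R1 ∩ R2 = {CD}.
Closure of {CD}: D → A applies, adding A; CD → AE applies, adding E; CE → B applies, adding B. So (CD)⁺ = {ABCDE}.
This closure contains every attribute of R1, so R1 ∩ R2 → R1. The join is lossless.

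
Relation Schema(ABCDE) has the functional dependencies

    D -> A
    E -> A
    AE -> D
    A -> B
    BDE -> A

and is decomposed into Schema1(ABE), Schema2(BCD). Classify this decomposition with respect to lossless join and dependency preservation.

lossy and not dependency-preserving

Lossless test: (B)⁺ = {B}, which is a superkey of neither fragment — lossy.
Dependency preservation: the restricted closure of {D} across the fragments never reaches {A}, so D → A cannot be enforced without a join — not preserved.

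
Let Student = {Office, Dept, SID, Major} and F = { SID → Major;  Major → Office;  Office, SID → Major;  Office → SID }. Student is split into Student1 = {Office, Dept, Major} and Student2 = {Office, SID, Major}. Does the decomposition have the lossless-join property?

Yes

Common attributes: Student1 ∩ Student2 = {Office, Major}.
Closure of {Office, Major}: Office → SID applies, adding SID. So (Office, Major)⁺ = {Office, SID, Major}.
This closure contains every attribute of Student2, so Student1 ∩ Student2 → Student2. The join is lossless.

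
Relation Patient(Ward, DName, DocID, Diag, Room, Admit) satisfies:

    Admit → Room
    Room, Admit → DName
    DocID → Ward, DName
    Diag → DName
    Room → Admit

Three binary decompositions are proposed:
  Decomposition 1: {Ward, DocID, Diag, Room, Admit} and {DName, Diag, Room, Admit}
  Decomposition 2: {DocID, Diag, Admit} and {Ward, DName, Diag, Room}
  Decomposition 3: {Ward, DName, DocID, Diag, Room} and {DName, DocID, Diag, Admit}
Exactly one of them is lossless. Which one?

Decomposition 1: common = {Diag, Room, Admit}, closure = {DName, Diag, Room, Admit} → lossless.
Decomposition 2: common = {Diag}, closure = {DName, Diag} → lossy.
Decomposition 3: common = {DName, DocID, Diag}, closure = {Ward, DName, DocID, Diag} → lossy.

Decomposition 1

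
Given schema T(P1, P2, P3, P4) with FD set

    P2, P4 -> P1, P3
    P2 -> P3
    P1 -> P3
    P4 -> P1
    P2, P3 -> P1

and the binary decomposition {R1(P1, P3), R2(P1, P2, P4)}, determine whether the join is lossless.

Yes

Common attributes: R1 ∩ R2 = {P1}.
Closure of {P1}: P1 → P3 applies, adding P3. So (P1)⁺ = {P1, P3}.
This closure contains every attribute of R1, so R1 ∩ R2 → R1. The join is lossless.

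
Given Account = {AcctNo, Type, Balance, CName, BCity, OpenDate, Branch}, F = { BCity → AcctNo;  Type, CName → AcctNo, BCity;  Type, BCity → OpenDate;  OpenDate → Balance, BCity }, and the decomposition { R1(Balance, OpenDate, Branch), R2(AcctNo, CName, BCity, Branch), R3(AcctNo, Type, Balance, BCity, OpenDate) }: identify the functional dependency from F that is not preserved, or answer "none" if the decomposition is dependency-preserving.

Check Type, CName → AcctNo, BCity: no single fragment contains all of {AcctNo, Type, CName, BCity}, and the restricted closure of {Type, CName} across the fragments never reaches {AcctNo, BCity}.
BCity → AcctNo is preserved.
Type, BCity → OpenDate is preserved.
OpenDate → Balance, BCity is preserved.

Type, CName → AcctNo, BCity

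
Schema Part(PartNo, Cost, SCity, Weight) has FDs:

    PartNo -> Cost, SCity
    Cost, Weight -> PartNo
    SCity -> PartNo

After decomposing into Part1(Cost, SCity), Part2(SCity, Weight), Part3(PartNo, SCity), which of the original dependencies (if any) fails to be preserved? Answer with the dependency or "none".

Check Cost, Weight → PartNo: no single fragment contains all of {PartNo, Cost, Weight}, and the restricted closure of {Cost, Weight} across the fragments never reaches {PartNo}.
PartNo → Cost, SCity is preserved.
SCity → PartNo is preserved.

Cost, Weight -> PartNo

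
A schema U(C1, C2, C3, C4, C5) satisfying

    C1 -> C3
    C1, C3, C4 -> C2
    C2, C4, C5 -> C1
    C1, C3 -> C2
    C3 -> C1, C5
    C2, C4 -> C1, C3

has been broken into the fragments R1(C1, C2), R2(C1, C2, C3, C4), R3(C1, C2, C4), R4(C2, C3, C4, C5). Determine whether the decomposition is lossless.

Yes

Chase test. Columns are C1, C2, C3, C4, C5; row i has aⱼ where attribute j ∈ Ri, else bᵢⱼ.
Initial tableau (one row per fragment):
  row 1: a1 a2 b13 b14 b15
  row 2: a1 a2 a3 a4 b25
  row 3: a1 a2 b33 a4 b35
  row 4: b41 a2 a3 a4 a5
Rows 1 and 2 agree on C1; apply C1→C3 and equate their C3 entries.
Rows 1 and 3 agree on C1; apply C1→C3 and equate their C3 entries.
Rows 1 and 2 agree on C3; apply C3→C1, C5 and equate their C1, C5 entries.
Rows 1 and 3 agree on C3; apply C3→C1, C5 and equate their C1, C5 entries.
Rows 1 and 4 agree on C3; apply C3→C1, C5 and equate their C1, C5 entries.
Row 2 is now all distinguished symbols — the join is lossless.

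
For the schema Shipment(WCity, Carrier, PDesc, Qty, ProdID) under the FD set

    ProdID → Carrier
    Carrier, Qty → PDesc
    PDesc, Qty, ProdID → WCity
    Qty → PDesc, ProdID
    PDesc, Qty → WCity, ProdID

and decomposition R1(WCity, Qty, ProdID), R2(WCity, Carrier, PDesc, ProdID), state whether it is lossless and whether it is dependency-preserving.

Lossless test: (WCity, ProdID)⁺ = {WCity, Carrier, ProdID}, which is a superkey of neither fragment — lossy.
Dependency preservation: the restricted closure of {Carrier, Qty} across the fragments never reaches {PDesc}, so Carrier, Qty → PDesc cannot be enforced without a join — not preserved.

lossy and not dependency-preserving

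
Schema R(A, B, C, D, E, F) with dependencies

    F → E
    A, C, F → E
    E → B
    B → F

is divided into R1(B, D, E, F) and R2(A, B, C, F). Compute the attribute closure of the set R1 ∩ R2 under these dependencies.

R1 ∩ R2 = {B, F}.
F → E applies, adding E
Closure: {B, E, F}.

B, E, F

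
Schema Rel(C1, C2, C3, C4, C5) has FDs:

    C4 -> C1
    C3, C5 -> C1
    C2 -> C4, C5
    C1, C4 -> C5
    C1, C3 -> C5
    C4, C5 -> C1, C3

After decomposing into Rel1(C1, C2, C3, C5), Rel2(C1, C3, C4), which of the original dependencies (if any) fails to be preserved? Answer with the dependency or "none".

C2 -> C4, C5

Check C2 → C4, C5: no single fragment contains all of {C2, C4, C5}, and the restricted closure of {C2} across the fragments never reaches {C4, C5}.
C4 → C1 is preserved.
C3, C5 → C1 is preserved.
C1, C4 → C5 is preserved.
C1, C3 → C5 is preserved.
C4, C5 → C1, C3 is preserved.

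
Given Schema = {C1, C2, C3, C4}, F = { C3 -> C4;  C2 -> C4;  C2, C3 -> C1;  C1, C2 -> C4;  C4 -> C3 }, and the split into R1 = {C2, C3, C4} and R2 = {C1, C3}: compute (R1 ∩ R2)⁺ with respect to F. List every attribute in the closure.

C3, C4

R1 ∩ R2 = {C3}.
C3 → C4 applies, adding C4
Closure: {C3, C4}.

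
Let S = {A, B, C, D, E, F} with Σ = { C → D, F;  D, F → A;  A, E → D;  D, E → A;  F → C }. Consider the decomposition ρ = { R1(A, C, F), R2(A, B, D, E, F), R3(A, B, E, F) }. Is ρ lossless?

Yes

Chase test. Columns are A, B, C, D, E, F; row i has aⱼ where attribute j ∈ Ri, else bᵢⱼ.
Initial tableau (one row per fragment):
  row 1: a1 b12 a3 b14 b15 a6
  row 2: a1 a2 b23 a4 a5 a6
  row 3: a1 a2 b33 b34 a5 a6
Rows 2 and 3 agree on A, E; apply A, E→D and equate their D entries.
Rows 1 and 2 agree on F; apply F→C and equate their C entries.
Rows 1 and 3 agree on F; apply F→C and equate their C entries.
Rows 1 and 2 agree on C; apply C→D, F and equate their D, F entries.
Row 2 is now all distinguished symbols — the join is lossless.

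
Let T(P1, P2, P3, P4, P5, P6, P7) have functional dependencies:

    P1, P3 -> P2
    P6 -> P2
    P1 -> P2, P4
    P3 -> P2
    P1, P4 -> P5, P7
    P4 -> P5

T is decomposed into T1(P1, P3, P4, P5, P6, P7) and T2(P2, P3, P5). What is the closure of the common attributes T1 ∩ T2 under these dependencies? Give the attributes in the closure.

P2, P3, P5

T1 ∩ T2 = {P3, P5}.
P3 → P2 applies, adding P2
Closure: {P2, P3, P5}.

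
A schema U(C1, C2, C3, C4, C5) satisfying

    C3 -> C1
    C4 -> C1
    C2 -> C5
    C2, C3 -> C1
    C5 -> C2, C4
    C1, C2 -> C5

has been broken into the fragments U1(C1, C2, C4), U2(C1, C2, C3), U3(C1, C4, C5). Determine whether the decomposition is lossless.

No

Chase test. Columns are C1, C2, C3, C4, C5; row i has aⱼ where attribute j ∈ Ui, else bᵢⱼ.
Initial tableau (one row per fragment):
  row 1: a1 a2 b13 a4 b15
  row 2: a1 a2 a3 b24 b25
  row 3: a1 b32 b33 a4 a5
Rows 1 and 2 agree on C2; apply C2→C5 and equate their C5 entries.
Rows 1 and 2 agree on C5; apply C5→C2, C4 and equate their C2, C4 entries.
No row becomes fully distinguished — the join is lossy.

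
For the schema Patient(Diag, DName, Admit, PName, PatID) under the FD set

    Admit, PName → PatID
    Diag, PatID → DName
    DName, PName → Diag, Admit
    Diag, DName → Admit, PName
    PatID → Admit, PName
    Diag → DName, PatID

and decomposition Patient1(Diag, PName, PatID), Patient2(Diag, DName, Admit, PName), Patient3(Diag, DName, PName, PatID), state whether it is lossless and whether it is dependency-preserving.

Lossless test (chase): Rows 1 and 3 agree on Diag, PatID; apply Diag, PatID→DName and equate their DName entries. Rows 1 and 2 agree on DName, PName; apply DName, PName→Diag, Admit and equate their Diag, Admit entries. Rows 1 and 3 agree on DName, PName; apply DName, PName→Diag, Admit and equate their Diag, Admit entries. Rows 1 and 2 agree on Diag; apply Diag→DName, PatID and equate their DName, PatID entries. Row 1 is now all distinguished symbols — the join is lossless.
Dependency preservation: the restricted closure of {Admit, PName} across the fragments never reaches {PatID}, so Admit, PName → PatID cannot be enforced without a join — not preserved.

lossless but not dependency-preserving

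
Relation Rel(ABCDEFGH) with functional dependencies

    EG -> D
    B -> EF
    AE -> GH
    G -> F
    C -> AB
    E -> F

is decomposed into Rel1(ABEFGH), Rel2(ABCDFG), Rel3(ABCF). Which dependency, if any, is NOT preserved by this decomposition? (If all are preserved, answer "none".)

EG -> D

Check EG → D: no single fragment contains all of {DEG}, and the restricted closure of {EG} across the fragments never reaches {D}.
B → EF is preserved.
AE → GH is preserved.
G → F is preserved.
C → AB is preserved.
E → F is preserved.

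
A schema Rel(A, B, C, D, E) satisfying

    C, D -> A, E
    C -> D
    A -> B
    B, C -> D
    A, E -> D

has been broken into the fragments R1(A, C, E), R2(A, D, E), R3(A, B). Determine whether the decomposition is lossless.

Chase test. Columns are A, B, C, D, E; row i has aⱼ where attribute j ∈ Ri, else bᵢⱼ.
Initial tableau (one row per fragment):
  row 1: a1 b12 a3 b14 a5
  row 2: a1 b22 b23 a4 a5
  row 3: a1 a2 b33 b34 b35
Rows 1 and 2 agree on A; apply A→B and equate their B entries.
Rows 1 and 3 agree on A; apply A→B and equate their B entries.
Rows 1 and 2 agree on A, E; apply A, E→D and equate their D entries.
Row 1 is now all distinguished symbols — the join is lossless.

Yes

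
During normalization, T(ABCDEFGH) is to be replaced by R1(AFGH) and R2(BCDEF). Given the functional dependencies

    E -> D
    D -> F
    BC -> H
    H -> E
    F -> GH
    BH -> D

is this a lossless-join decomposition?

No

Common attributes: R1 ∩ R2 = {F}.
Closure of {F}: F → GH applies, adding GH; H → E applies, adding E; E → D applies, adding D. So (F)⁺ = {DEFGH}.
The closure contains neither all of R1 = {AFGH} nor all of R2 = {BCDEF}, so the common attributes are not a superkey of either fragment. The join is lossy.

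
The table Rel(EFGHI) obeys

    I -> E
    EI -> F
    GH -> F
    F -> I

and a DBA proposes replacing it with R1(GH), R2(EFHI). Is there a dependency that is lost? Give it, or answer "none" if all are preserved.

GH -> F

Check GH → F: no single fragment contains all of {FGH}, and the restricted closure of {GH} across the fragments never reaches {F}.
I → E is preserved.
EI → F is preserved.
F → I is preserved.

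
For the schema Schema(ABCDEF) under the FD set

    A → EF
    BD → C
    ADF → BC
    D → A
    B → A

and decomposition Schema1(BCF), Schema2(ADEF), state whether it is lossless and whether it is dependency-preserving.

lossy and not dependency-preserving

Lossless test: (F)⁺ = {F}, which is a superkey of neither fragment — lossy.
Dependency preservation: the restricted closure of {BD} across the fragments never reaches {C}, so BD → C cannot be enforced without a join — not preserved.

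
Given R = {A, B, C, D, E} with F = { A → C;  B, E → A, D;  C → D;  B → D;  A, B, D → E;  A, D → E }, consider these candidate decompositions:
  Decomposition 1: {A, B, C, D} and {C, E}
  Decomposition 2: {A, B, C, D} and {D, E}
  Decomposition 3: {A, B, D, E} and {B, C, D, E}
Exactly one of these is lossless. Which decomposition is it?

Decomposition 1: common = {C}, closure = {C, D} → lossy.
Decomposition 2: common = {D}, closure = {D} → lossy.
Decomposition 3: common = {B, D, E}, closure = {A, B, C, D, E} → lossless.

Decomposition 3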